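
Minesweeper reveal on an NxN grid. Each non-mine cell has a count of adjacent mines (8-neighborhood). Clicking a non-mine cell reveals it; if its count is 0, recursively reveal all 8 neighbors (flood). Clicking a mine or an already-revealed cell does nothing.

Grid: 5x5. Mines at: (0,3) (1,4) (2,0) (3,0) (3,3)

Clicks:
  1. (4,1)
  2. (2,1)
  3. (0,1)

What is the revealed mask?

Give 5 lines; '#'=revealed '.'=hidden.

Click 1 (4,1) count=1: revealed 1 new [(4,1)] -> total=1
Click 2 (2,1) count=2: revealed 1 new [(2,1)] -> total=2
Click 3 (0,1) count=0: revealed 6 new [(0,0) (0,1) (0,2) (1,0) (1,1) (1,2)] -> total=8

Answer: ###..
###..
.#...
.....
.#...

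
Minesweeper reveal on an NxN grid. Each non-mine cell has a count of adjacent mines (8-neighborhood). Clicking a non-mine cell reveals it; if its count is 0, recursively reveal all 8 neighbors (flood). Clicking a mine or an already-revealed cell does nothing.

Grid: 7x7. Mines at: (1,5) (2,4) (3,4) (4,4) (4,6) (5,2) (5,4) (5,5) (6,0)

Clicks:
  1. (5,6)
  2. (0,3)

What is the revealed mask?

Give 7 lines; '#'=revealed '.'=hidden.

Click 1 (5,6) count=2: revealed 1 new [(5,6)] -> total=1
Click 2 (0,3) count=0: revealed 24 new [(0,0) (0,1) (0,2) (0,3) (0,4) (1,0) (1,1) (1,2) (1,3) (1,4) (2,0) (2,1) (2,2) (2,3) (3,0) (3,1) (3,2) (3,3) (4,0) (4,1) (4,2) (4,3) (5,0) (5,1)] -> total=25

Answer: #####..
#####..
####...
####...
####...
##....#
.......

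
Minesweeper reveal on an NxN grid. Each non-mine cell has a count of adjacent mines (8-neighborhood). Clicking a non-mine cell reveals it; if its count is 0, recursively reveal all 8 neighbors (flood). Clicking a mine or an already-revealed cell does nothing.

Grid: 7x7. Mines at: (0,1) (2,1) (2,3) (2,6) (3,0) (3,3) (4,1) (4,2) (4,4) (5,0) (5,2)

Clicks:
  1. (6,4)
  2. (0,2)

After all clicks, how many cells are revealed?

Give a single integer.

Answer: 13

Derivation:
Click 1 (6,4) count=0: revealed 12 new [(3,5) (3,6) (4,5) (4,6) (5,3) (5,4) (5,5) (5,6) (6,3) (6,4) (6,5) (6,6)] -> total=12
Click 2 (0,2) count=1: revealed 1 new [(0,2)] -> total=13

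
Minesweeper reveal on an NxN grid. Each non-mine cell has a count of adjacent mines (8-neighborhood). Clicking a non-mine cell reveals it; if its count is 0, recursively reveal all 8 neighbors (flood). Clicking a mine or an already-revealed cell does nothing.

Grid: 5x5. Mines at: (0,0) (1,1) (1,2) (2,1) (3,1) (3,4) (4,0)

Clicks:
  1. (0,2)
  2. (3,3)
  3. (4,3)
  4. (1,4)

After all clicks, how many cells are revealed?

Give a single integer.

Answer: 9

Derivation:
Click 1 (0,2) count=2: revealed 1 new [(0,2)] -> total=1
Click 2 (3,3) count=1: revealed 1 new [(3,3)] -> total=2
Click 3 (4,3) count=1: revealed 1 new [(4,3)] -> total=3
Click 4 (1,4) count=0: revealed 6 new [(0,3) (0,4) (1,3) (1,4) (2,3) (2,4)] -> total=9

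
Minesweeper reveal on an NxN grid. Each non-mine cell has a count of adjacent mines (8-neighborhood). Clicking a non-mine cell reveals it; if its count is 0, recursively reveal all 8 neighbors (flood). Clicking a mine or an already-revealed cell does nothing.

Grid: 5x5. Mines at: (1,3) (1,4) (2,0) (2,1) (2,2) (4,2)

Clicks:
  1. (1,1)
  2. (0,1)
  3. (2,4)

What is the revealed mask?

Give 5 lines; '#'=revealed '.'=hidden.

Answer: ###..
###..
....#
.....
.....

Derivation:
Click 1 (1,1) count=3: revealed 1 new [(1,1)] -> total=1
Click 2 (0,1) count=0: revealed 5 new [(0,0) (0,1) (0,2) (1,0) (1,2)] -> total=6
Click 3 (2,4) count=2: revealed 1 new [(2,4)] -> total=7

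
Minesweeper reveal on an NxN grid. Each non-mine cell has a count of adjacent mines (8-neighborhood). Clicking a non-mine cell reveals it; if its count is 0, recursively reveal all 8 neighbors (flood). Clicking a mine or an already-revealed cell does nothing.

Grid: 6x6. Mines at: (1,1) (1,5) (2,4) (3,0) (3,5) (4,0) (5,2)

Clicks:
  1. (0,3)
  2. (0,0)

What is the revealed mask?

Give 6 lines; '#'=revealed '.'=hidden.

Click 1 (0,3) count=0: revealed 6 new [(0,2) (0,3) (0,4) (1,2) (1,3) (1,4)] -> total=6
Click 2 (0,0) count=1: revealed 1 new [(0,0)] -> total=7

Answer: #.###.
..###.
......
......
......
......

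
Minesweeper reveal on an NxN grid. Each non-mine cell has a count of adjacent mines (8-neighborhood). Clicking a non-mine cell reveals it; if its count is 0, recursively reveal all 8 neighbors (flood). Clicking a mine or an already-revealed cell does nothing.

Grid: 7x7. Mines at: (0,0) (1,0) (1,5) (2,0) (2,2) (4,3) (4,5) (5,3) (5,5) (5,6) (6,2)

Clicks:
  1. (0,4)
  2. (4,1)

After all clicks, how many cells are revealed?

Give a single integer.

Click 1 (0,4) count=1: revealed 1 new [(0,4)] -> total=1
Click 2 (4,1) count=0: revealed 11 new [(3,0) (3,1) (3,2) (4,0) (4,1) (4,2) (5,0) (5,1) (5,2) (6,0) (6,1)] -> total=12

Answer: 12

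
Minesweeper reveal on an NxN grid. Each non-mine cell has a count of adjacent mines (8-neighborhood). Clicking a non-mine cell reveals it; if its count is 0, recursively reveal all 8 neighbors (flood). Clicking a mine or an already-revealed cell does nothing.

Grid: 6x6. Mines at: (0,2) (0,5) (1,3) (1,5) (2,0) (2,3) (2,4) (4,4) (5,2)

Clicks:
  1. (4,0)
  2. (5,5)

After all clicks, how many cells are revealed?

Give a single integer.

Answer: 7

Derivation:
Click 1 (4,0) count=0: revealed 6 new [(3,0) (3,1) (4,0) (4,1) (5,0) (5,1)] -> total=6
Click 2 (5,5) count=1: revealed 1 new [(5,5)] -> total=7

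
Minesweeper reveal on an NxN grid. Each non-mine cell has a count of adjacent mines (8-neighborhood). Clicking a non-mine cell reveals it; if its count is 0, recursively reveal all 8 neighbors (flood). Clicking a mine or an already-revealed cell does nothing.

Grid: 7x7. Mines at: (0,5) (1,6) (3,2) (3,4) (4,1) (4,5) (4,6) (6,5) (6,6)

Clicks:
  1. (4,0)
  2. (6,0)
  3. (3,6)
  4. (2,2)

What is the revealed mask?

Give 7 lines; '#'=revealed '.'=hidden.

Click 1 (4,0) count=1: revealed 1 new [(4,0)] -> total=1
Click 2 (6,0) count=0: revealed 13 new [(4,2) (4,3) (4,4) (5,0) (5,1) (5,2) (5,3) (5,4) (6,0) (6,1) (6,2) (6,3) (6,4)] -> total=14
Click 3 (3,6) count=2: revealed 1 new [(3,6)] -> total=15
Click 4 (2,2) count=1: revealed 1 new [(2,2)] -> total=16

Answer: .......
.......
..#....
......#
#.###..
#####..
#####..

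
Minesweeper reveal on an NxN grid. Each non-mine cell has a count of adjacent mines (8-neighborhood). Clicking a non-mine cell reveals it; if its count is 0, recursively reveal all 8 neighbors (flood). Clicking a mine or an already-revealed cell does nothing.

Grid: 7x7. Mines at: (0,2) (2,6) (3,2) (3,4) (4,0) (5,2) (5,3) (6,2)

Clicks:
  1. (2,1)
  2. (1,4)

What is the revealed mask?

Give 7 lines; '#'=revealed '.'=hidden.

Click 1 (2,1) count=1: revealed 1 new [(2,1)] -> total=1
Click 2 (1,4) count=0: revealed 11 new [(0,3) (0,4) (0,5) (0,6) (1,3) (1,4) (1,5) (1,6) (2,3) (2,4) (2,5)] -> total=12

Answer: ...####
...####
.#.###.
.......
.......
.......
.......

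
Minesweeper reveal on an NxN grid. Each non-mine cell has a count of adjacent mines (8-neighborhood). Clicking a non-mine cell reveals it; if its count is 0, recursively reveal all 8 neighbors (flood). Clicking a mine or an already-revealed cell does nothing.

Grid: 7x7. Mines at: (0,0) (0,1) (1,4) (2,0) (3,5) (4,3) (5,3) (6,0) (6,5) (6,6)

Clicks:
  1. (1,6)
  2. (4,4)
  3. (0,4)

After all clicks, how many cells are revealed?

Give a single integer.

Click 1 (1,6) count=0: revealed 6 new [(0,5) (0,6) (1,5) (1,6) (2,5) (2,6)] -> total=6
Click 2 (4,4) count=3: revealed 1 new [(4,4)] -> total=7
Click 3 (0,4) count=1: revealed 1 new [(0,4)] -> total=8

Answer: 8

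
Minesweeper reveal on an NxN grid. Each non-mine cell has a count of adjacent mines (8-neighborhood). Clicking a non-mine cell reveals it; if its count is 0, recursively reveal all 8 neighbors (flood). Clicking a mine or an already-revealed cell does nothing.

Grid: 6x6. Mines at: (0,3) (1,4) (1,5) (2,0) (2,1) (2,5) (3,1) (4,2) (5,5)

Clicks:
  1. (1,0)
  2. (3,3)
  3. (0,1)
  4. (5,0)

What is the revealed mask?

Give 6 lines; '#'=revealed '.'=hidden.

Click 1 (1,0) count=2: revealed 1 new [(1,0)] -> total=1
Click 2 (3,3) count=1: revealed 1 new [(3,3)] -> total=2
Click 3 (0,1) count=0: revealed 5 new [(0,0) (0,1) (0,2) (1,1) (1,2)] -> total=7
Click 4 (5,0) count=0: revealed 4 new [(4,0) (4,1) (5,0) (5,1)] -> total=11

Answer: ###...
###...
......
...#..
##....
##....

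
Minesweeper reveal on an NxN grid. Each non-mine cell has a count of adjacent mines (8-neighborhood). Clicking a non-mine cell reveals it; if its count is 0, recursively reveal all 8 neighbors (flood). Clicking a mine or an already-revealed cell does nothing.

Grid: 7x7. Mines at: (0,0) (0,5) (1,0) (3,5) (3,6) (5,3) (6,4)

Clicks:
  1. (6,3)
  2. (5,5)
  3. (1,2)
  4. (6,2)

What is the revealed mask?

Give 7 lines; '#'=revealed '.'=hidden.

Answer: .####..
.####..
#####..
#####..
#####..
###..#.
####...

Derivation:
Click 1 (6,3) count=2: revealed 1 new [(6,3)] -> total=1
Click 2 (5,5) count=1: revealed 1 new [(5,5)] -> total=2
Click 3 (1,2) count=0: revealed 29 new [(0,1) (0,2) (0,3) (0,4) (1,1) (1,2) (1,3) (1,4) (2,0) (2,1) (2,2) (2,3) (2,4) (3,0) (3,1) (3,2) (3,3) (3,4) (4,0) (4,1) (4,2) (4,3) (4,4) (5,0) (5,1) (5,2) (6,0) (6,1) (6,2)] -> total=31
Click 4 (6,2) count=1: revealed 0 new [(none)] -> total=31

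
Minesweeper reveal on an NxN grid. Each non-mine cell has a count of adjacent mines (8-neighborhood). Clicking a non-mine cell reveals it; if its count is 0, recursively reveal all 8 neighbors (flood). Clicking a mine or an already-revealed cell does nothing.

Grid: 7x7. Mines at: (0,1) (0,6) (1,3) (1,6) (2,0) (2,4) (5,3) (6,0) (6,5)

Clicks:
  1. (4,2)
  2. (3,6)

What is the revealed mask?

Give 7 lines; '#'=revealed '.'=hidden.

Click 1 (4,2) count=1: revealed 1 new [(4,2)] -> total=1
Click 2 (3,6) count=0: revealed 11 new [(2,5) (2,6) (3,4) (3,5) (3,6) (4,4) (4,5) (4,6) (5,4) (5,5) (5,6)] -> total=12

Answer: .......
.......
.....##
....###
..#.###
....###
.......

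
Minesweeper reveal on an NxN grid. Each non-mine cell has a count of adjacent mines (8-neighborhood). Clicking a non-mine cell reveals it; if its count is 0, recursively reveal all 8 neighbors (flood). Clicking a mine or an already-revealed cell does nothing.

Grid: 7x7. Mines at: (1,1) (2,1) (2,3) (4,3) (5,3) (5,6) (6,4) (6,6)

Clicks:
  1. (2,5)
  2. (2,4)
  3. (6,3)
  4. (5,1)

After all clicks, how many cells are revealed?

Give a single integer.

Answer: 32

Derivation:
Click 1 (2,5) count=0: revealed 19 new [(0,2) (0,3) (0,4) (0,5) (0,6) (1,2) (1,3) (1,4) (1,5) (1,6) (2,4) (2,5) (2,6) (3,4) (3,5) (3,6) (4,4) (4,5) (4,6)] -> total=19
Click 2 (2,4) count=1: revealed 0 new [(none)] -> total=19
Click 3 (6,3) count=2: revealed 1 new [(6,3)] -> total=20
Click 4 (5,1) count=0: revealed 12 new [(3,0) (3,1) (3,2) (4,0) (4,1) (4,2) (5,0) (5,1) (5,2) (6,0) (6,1) (6,2)] -> total=32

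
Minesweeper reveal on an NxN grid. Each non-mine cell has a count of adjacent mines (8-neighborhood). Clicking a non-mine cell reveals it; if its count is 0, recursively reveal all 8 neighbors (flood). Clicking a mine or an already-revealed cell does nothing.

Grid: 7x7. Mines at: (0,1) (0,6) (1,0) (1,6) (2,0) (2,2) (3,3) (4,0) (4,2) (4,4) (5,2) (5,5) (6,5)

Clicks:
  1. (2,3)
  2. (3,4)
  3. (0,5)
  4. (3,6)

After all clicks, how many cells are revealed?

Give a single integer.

Answer: 9

Derivation:
Click 1 (2,3) count=2: revealed 1 new [(2,3)] -> total=1
Click 2 (3,4) count=2: revealed 1 new [(3,4)] -> total=2
Click 3 (0,5) count=2: revealed 1 new [(0,5)] -> total=3
Click 4 (3,6) count=0: revealed 6 new [(2,5) (2,6) (3,5) (3,6) (4,5) (4,6)] -> total=9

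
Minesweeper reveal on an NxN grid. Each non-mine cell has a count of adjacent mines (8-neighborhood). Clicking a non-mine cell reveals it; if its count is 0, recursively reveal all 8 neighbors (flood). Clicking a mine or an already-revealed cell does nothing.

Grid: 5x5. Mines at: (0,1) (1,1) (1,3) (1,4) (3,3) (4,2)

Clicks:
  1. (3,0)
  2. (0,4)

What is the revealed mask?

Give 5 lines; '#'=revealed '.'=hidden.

Click 1 (3,0) count=0: revealed 6 new [(2,0) (2,1) (3,0) (3,1) (4,0) (4,1)] -> total=6
Click 2 (0,4) count=2: revealed 1 new [(0,4)] -> total=7

Answer: ....#
.....
##...
##...
##...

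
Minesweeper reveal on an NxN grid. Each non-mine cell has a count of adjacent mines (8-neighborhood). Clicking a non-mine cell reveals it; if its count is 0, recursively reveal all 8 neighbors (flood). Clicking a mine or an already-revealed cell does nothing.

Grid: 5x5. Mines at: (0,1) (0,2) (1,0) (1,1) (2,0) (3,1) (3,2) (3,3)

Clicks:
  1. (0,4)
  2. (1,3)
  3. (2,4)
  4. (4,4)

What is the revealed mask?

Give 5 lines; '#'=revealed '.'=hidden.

Click 1 (0,4) count=0: revealed 6 new [(0,3) (0,4) (1,3) (1,4) (2,3) (2,4)] -> total=6
Click 2 (1,3) count=1: revealed 0 new [(none)] -> total=6
Click 3 (2,4) count=1: revealed 0 new [(none)] -> total=6
Click 4 (4,4) count=1: revealed 1 new [(4,4)] -> total=7

Answer: ...##
...##
...##
.....
....#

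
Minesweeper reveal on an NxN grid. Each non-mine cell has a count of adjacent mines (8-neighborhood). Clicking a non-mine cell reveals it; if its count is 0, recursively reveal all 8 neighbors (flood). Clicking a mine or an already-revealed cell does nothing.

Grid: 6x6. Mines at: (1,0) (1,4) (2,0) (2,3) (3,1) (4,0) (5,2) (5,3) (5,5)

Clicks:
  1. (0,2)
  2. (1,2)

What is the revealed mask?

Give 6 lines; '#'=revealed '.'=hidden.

Click 1 (0,2) count=0: revealed 6 new [(0,1) (0,2) (0,3) (1,1) (1,2) (1,3)] -> total=6
Click 2 (1,2) count=1: revealed 0 new [(none)] -> total=6

Answer: .###..
.###..
......
......
......
......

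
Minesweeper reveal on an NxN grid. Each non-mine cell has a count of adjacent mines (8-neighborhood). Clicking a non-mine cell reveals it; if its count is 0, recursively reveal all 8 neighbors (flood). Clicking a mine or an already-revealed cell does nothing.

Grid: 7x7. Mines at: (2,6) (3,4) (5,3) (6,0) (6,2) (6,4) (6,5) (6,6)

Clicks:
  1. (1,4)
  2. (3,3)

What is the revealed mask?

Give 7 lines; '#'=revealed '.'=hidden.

Click 1 (1,4) count=0: revealed 31 new [(0,0) (0,1) (0,2) (0,3) (0,4) (0,5) (0,6) (1,0) (1,1) (1,2) (1,3) (1,4) (1,5) (1,6) (2,0) (2,1) (2,2) (2,3) (2,4) (2,5) (3,0) (3,1) (3,2) (3,3) (4,0) (4,1) (4,2) (4,3) (5,0) (5,1) (5,2)] -> total=31
Click 2 (3,3) count=1: revealed 0 new [(none)] -> total=31

Answer: #######
#######
######.
####...
####...
###....
.......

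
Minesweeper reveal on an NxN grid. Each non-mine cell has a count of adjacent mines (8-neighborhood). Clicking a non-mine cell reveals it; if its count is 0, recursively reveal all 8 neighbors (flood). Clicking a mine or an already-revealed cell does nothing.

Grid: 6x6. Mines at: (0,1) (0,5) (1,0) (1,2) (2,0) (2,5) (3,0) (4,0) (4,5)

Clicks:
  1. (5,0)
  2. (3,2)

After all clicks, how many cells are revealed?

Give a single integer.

Click 1 (5,0) count=1: revealed 1 new [(5,0)] -> total=1
Click 2 (3,2) count=0: revealed 16 new [(2,1) (2,2) (2,3) (2,4) (3,1) (3,2) (3,3) (3,4) (4,1) (4,2) (4,3) (4,4) (5,1) (5,2) (5,3) (5,4)] -> total=17

Answer: 17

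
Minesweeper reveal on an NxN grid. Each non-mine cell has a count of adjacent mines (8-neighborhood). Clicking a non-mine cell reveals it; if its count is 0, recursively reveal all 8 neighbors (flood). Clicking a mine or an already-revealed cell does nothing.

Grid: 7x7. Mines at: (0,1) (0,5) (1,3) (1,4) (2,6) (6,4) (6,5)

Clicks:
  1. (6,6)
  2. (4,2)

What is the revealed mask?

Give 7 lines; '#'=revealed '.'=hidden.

Click 1 (6,6) count=1: revealed 1 new [(6,6)] -> total=1
Click 2 (4,2) count=0: revealed 34 new [(1,0) (1,1) (1,2) (2,0) (2,1) (2,2) (2,3) (2,4) (2,5) (3,0) (3,1) (3,2) (3,3) (3,4) (3,5) (3,6) (4,0) (4,1) (4,2) (4,3) (4,4) (4,5) (4,6) (5,0) (5,1) (5,2) (5,3) (5,4) (5,5) (5,6) (6,0) (6,1) (6,2) (6,3)] -> total=35

Answer: .......
###....
######.
#######
#######
#######
####..#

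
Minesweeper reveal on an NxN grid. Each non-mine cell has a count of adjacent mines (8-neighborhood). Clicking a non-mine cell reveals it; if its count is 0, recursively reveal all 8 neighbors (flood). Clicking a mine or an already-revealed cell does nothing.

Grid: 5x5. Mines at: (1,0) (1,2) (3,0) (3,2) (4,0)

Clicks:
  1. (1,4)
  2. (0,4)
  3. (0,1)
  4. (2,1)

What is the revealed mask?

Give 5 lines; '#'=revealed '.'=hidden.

Click 1 (1,4) count=0: revealed 10 new [(0,3) (0,4) (1,3) (1,4) (2,3) (2,4) (3,3) (3,4) (4,3) (4,4)] -> total=10
Click 2 (0,4) count=0: revealed 0 new [(none)] -> total=10
Click 3 (0,1) count=2: revealed 1 new [(0,1)] -> total=11
Click 4 (2,1) count=4: revealed 1 new [(2,1)] -> total=12

Answer: .#.##
...##
.#.##
...##
...##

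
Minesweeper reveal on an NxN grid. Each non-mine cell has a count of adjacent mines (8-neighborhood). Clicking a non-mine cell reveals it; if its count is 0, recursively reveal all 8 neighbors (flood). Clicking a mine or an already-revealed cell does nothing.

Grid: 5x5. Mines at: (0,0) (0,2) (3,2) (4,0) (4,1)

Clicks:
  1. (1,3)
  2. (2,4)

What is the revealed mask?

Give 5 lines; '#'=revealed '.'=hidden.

Click 1 (1,3) count=1: revealed 1 new [(1,3)] -> total=1
Click 2 (2,4) count=0: revealed 9 new [(0,3) (0,4) (1,4) (2,3) (2,4) (3,3) (3,4) (4,3) (4,4)] -> total=10

Answer: ...##
...##
...##
...##
...##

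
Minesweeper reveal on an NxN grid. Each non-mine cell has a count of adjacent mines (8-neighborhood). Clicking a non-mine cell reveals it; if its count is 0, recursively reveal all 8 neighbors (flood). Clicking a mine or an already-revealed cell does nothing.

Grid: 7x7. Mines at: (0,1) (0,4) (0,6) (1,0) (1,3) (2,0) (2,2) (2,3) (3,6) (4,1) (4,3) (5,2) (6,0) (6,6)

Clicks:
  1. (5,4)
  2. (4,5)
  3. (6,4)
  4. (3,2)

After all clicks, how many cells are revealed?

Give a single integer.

Answer: 8

Derivation:
Click 1 (5,4) count=1: revealed 1 new [(5,4)] -> total=1
Click 2 (4,5) count=1: revealed 1 new [(4,5)] -> total=2
Click 3 (6,4) count=0: revealed 5 new [(5,3) (5,5) (6,3) (6,4) (6,5)] -> total=7
Click 4 (3,2) count=4: revealed 1 new [(3,2)] -> total=8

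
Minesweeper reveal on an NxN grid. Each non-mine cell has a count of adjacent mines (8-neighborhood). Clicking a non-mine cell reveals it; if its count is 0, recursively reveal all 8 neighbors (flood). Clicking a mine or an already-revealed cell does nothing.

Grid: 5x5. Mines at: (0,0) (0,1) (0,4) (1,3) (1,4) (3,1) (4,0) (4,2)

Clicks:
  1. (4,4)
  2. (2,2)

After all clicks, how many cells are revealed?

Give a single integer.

Answer: 7

Derivation:
Click 1 (4,4) count=0: revealed 6 new [(2,3) (2,4) (3,3) (3,4) (4,3) (4,4)] -> total=6
Click 2 (2,2) count=2: revealed 1 new [(2,2)] -> total=7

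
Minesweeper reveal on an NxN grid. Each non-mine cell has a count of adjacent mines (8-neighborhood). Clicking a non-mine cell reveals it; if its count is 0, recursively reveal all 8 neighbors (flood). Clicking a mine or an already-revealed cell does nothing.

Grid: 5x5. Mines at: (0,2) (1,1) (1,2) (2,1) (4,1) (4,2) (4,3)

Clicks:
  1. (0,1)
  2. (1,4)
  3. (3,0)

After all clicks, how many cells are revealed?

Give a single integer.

Answer: 10

Derivation:
Click 1 (0,1) count=3: revealed 1 new [(0,1)] -> total=1
Click 2 (1,4) count=0: revealed 8 new [(0,3) (0,4) (1,3) (1,4) (2,3) (2,4) (3,3) (3,4)] -> total=9
Click 3 (3,0) count=2: revealed 1 new [(3,0)] -> total=10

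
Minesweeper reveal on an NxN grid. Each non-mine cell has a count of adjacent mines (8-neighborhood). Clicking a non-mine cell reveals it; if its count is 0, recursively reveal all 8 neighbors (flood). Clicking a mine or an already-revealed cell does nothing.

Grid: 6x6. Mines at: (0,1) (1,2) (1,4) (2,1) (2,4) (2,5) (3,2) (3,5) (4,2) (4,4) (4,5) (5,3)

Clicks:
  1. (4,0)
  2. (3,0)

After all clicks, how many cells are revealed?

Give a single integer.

Answer: 6

Derivation:
Click 1 (4,0) count=0: revealed 6 new [(3,0) (3,1) (4,0) (4,1) (5,0) (5,1)] -> total=6
Click 2 (3,0) count=1: revealed 0 new [(none)] -> total=6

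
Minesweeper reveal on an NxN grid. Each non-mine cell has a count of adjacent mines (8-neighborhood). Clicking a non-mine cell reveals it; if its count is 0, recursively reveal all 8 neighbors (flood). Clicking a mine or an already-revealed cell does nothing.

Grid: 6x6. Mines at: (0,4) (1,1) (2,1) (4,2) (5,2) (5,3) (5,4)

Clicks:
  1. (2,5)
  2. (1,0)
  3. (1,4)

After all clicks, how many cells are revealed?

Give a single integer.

Answer: 16

Derivation:
Click 1 (2,5) count=0: revealed 15 new [(1,2) (1,3) (1,4) (1,5) (2,2) (2,3) (2,4) (2,5) (3,2) (3,3) (3,4) (3,5) (4,3) (4,4) (4,5)] -> total=15
Click 2 (1,0) count=2: revealed 1 new [(1,0)] -> total=16
Click 3 (1,4) count=1: revealed 0 new [(none)] -> total=16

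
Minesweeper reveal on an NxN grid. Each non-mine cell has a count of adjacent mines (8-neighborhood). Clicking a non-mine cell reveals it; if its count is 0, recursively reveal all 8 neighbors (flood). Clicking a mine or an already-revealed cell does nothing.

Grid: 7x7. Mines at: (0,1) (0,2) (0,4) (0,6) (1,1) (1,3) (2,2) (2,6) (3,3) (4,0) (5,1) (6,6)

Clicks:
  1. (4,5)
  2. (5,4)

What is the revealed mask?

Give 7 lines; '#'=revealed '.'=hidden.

Answer: .......
.......
.......
....###
..#####
..#####
..####.

Derivation:
Click 1 (4,5) count=0: revealed 17 new [(3,4) (3,5) (3,6) (4,2) (4,3) (4,4) (4,5) (4,6) (5,2) (5,3) (5,4) (5,5) (5,6) (6,2) (6,3) (6,4) (6,5)] -> total=17
Click 2 (5,4) count=0: revealed 0 new [(none)] -> total=17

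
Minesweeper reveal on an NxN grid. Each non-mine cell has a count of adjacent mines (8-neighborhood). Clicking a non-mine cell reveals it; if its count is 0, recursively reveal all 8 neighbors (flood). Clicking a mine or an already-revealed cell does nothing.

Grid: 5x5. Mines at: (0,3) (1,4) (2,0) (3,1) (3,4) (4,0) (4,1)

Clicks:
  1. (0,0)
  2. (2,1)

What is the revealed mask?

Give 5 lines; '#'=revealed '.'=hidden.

Click 1 (0,0) count=0: revealed 6 new [(0,0) (0,1) (0,2) (1,0) (1,1) (1,2)] -> total=6
Click 2 (2,1) count=2: revealed 1 new [(2,1)] -> total=7

Answer: ###..
###..
.#...
.....
.....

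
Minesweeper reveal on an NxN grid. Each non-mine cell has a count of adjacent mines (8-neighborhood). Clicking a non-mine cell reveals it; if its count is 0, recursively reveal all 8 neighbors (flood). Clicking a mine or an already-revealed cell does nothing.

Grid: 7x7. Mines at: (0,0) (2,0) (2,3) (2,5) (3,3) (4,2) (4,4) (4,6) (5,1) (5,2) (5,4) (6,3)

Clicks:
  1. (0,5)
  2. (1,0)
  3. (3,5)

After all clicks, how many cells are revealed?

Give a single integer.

Answer: 14

Derivation:
Click 1 (0,5) count=0: revealed 12 new [(0,1) (0,2) (0,3) (0,4) (0,5) (0,6) (1,1) (1,2) (1,3) (1,4) (1,5) (1,6)] -> total=12
Click 2 (1,0) count=2: revealed 1 new [(1,0)] -> total=13
Click 3 (3,5) count=3: revealed 1 new [(3,5)] -> total=14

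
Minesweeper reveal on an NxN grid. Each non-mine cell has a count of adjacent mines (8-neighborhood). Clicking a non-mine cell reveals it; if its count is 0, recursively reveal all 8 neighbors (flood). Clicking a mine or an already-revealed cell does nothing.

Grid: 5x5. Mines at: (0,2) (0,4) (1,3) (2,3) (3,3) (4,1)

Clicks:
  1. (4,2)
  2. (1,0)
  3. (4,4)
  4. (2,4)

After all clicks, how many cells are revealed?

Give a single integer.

Answer: 14

Derivation:
Click 1 (4,2) count=2: revealed 1 new [(4,2)] -> total=1
Click 2 (1,0) count=0: revealed 11 new [(0,0) (0,1) (1,0) (1,1) (1,2) (2,0) (2,1) (2,2) (3,0) (3,1) (3,2)] -> total=12
Click 3 (4,4) count=1: revealed 1 new [(4,4)] -> total=13
Click 4 (2,4) count=3: revealed 1 new [(2,4)] -> total=14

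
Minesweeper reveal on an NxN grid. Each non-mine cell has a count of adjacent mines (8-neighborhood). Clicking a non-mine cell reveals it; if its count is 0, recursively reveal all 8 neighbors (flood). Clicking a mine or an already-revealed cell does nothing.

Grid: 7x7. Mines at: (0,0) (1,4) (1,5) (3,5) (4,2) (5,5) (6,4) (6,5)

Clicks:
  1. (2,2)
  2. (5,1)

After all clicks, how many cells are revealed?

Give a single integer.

Click 1 (2,2) count=0: revealed 25 new [(0,1) (0,2) (0,3) (1,0) (1,1) (1,2) (1,3) (2,0) (2,1) (2,2) (2,3) (3,0) (3,1) (3,2) (3,3) (4,0) (4,1) (5,0) (5,1) (5,2) (5,3) (6,0) (6,1) (6,2) (6,3)] -> total=25
Click 2 (5,1) count=1: revealed 0 new [(none)] -> total=25

Answer: 25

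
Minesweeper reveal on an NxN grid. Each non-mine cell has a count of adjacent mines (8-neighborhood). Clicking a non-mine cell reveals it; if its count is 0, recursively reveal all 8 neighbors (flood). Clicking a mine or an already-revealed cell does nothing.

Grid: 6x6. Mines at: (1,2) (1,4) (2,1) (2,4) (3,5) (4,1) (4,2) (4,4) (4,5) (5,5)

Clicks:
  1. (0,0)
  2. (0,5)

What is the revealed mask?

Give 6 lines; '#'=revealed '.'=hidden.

Answer: ##...#
##....
......
......
......
......

Derivation:
Click 1 (0,0) count=0: revealed 4 new [(0,0) (0,1) (1,0) (1,1)] -> total=4
Click 2 (0,5) count=1: revealed 1 new [(0,5)] -> total=5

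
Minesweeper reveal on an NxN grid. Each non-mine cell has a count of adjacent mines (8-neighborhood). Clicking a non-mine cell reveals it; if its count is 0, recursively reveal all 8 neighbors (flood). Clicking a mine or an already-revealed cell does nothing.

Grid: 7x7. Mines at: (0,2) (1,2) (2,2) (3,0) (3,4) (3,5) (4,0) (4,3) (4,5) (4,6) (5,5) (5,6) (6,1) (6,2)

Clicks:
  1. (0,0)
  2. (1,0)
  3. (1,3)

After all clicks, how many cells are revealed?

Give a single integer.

Click 1 (0,0) count=0: revealed 6 new [(0,0) (0,1) (1,0) (1,1) (2,0) (2,1)] -> total=6
Click 2 (1,0) count=0: revealed 0 new [(none)] -> total=6
Click 3 (1,3) count=3: revealed 1 new [(1,3)] -> total=7

Answer: 7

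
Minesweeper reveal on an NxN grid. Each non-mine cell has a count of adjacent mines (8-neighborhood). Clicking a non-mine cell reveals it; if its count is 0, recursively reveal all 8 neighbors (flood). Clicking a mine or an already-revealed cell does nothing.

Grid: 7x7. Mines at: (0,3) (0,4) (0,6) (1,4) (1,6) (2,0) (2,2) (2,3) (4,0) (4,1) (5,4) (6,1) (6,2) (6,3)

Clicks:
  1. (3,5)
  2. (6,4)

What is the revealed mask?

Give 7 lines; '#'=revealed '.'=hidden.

Answer: .......
.......
....###
....###
....###
.....##
....###

Derivation:
Click 1 (3,5) count=0: revealed 13 new [(2,4) (2,5) (2,6) (3,4) (3,5) (3,6) (4,4) (4,5) (4,6) (5,5) (5,6) (6,5) (6,6)] -> total=13
Click 2 (6,4) count=2: revealed 1 new [(6,4)] -> total=14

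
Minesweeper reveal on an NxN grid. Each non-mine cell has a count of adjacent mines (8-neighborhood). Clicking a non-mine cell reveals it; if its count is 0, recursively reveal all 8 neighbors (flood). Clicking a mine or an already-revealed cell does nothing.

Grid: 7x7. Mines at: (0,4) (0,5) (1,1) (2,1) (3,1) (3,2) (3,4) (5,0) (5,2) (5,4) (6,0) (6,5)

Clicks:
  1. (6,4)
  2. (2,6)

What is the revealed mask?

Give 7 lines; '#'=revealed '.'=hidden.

Click 1 (6,4) count=2: revealed 1 new [(6,4)] -> total=1
Click 2 (2,6) count=0: revealed 10 new [(1,5) (1,6) (2,5) (2,6) (3,5) (3,6) (4,5) (4,6) (5,5) (5,6)] -> total=11

Answer: .......
.....##
.....##
.....##
.....##
.....##
....#..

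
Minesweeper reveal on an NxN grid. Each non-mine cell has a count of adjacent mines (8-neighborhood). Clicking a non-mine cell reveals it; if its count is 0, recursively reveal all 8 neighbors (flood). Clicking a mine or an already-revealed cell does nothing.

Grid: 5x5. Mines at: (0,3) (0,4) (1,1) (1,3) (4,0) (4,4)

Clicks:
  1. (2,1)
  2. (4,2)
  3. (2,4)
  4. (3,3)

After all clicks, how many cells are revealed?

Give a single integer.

Click 1 (2,1) count=1: revealed 1 new [(2,1)] -> total=1
Click 2 (4,2) count=0: revealed 8 new [(2,2) (2,3) (3,1) (3,2) (3,3) (4,1) (4,2) (4,3)] -> total=9
Click 3 (2,4) count=1: revealed 1 new [(2,4)] -> total=10
Click 4 (3,3) count=1: revealed 0 new [(none)] -> total=10

Answer: 10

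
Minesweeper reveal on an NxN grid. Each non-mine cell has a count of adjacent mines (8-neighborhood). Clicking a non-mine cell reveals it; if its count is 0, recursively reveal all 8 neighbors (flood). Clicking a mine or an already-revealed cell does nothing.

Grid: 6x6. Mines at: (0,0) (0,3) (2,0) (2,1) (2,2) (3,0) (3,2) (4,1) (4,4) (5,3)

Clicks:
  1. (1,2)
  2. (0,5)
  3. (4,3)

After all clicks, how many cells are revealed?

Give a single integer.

Click 1 (1,2) count=3: revealed 1 new [(1,2)] -> total=1
Click 2 (0,5) count=0: revealed 11 new [(0,4) (0,5) (1,3) (1,4) (1,5) (2,3) (2,4) (2,5) (3,3) (3,4) (3,5)] -> total=12
Click 3 (4,3) count=3: revealed 1 new [(4,3)] -> total=13

Answer: 13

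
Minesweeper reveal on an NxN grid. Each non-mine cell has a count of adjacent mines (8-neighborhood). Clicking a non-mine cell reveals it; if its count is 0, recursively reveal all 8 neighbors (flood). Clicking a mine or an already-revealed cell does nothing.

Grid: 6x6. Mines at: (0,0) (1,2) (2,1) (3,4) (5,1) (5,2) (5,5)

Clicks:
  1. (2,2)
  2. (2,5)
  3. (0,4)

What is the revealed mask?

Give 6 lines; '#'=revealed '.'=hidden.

Click 1 (2,2) count=2: revealed 1 new [(2,2)] -> total=1
Click 2 (2,5) count=1: revealed 1 new [(2,5)] -> total=2
Click 3 (0,4) count=0: revealed 8 new [(0,3) (0,4) (0,5) (1,3) (1,4) (1,5) (2,3) (2,4)] -> total=10

Answer: ...###
...###
..####
......
......
......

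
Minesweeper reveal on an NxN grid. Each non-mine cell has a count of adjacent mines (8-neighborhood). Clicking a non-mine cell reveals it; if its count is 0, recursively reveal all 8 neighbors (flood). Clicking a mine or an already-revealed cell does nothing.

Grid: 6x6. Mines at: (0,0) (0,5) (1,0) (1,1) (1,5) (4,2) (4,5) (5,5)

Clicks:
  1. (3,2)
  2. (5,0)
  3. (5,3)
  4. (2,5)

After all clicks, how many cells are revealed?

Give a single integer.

Answer: 11

Derivation:
Click 1 (3,2) count=1: revealed 1 new [(3,2)] -> total=1
Click 2 (5,0) count=0: revealed 8 new [(2,0) (2,1) (3,0) (3,1) (4,0) (4,1) (5,0) (5,1)] -> total=9
Click 3 (5,3) count=1: revealed 1 new [(5,3)] -> total=10
Click 4 (2,5) count=1: revealed 1 new [(2,5)] -> total=11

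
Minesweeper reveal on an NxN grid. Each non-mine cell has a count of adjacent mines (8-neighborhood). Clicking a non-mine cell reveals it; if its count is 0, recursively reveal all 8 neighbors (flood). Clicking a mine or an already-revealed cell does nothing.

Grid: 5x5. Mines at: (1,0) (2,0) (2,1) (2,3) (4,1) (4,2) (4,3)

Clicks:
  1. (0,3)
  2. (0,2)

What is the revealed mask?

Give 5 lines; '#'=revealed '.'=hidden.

Answer: .####
.####
.....
.....
.....

Derivation:
Click 1 (0,3) count=0: revealed 8 new [(0,1) (0,2) (0,3) (0,4) (1,1) (1,2) (1,3) (1,4)] -> total=8
Click 2 (0,2) count=0: revealed 0 new [(none)] -> total=8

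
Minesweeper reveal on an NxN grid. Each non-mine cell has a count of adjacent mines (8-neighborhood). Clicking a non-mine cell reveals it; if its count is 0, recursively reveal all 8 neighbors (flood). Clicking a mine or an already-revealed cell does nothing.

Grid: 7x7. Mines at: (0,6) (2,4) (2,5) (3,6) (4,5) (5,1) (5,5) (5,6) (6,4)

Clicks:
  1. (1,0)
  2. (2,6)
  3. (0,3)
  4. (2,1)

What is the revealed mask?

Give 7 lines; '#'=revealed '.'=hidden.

Click 1 (1,0) count=0: revealed 29 new [(0,0) (0,1) (0,2) (0,3) (0,4) (0,5) (1,0) (1,1) (1,2) (1,3) (1,4) (1,5) (2,0) (2,1) (2,2) (2,3) (3,0) (3,1) (3,2) (3,3) (3,4) (4,0) (4,1) (4,2) (4,3) (4,4) (5,2) (5,3) (5,4)] -> total=29
Click 2 (2,6) count=2: revealed 1 new [(2,6)] -> total=30
Click 3 (0,3) count=0: revealed 0 new [(none)] -> total=30
Click 4 (2,1) count=0: revealed 0 new [(none)] -> total=30

Answer: ######.
######.
####..#
#####..
#####..
..###..
.......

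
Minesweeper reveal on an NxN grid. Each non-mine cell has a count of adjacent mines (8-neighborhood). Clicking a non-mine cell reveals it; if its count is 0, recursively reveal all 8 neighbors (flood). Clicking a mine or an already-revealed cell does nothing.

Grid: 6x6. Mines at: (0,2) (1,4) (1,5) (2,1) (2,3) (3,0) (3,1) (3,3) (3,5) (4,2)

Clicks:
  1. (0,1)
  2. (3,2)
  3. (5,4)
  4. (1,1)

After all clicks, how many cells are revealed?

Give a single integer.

Click 1 (0,1) count=1: revealed 1 new [(0,1)] -> total=1
Click 2 (3,2) count=5: revealed 1 new [(3,2)] -> total=2
Click 3 (5,4) count=0: revealed 6 new [(4,3) (4,4) (4,5) (5,3) (5,4) (5,5)] -> total=8
Click 4 (1,1) count=2: revealed 1 new [(1,1)] -> total=9

Answer: 9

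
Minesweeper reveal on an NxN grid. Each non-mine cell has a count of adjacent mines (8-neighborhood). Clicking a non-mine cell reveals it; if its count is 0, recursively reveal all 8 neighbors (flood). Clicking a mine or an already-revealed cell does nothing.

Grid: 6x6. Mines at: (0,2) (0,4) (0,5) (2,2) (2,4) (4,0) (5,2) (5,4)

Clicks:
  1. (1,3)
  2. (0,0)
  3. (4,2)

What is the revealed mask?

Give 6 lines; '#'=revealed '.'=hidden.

Click 1 (1,3) count=4: revealed 1 new [(1,3)] -> total=1
Click 2 (0,0) count=0: revealed 8 new [(0,0) (0,1) (1,0) (1,1) (2,0) (2,1) (3,0) (3,1)] -> total=9
Click 3 (4,2) count=1: revealed 1 new [(4,2)] -> total=10

Answer: ##....
##.#..
##....
##....
..#...
......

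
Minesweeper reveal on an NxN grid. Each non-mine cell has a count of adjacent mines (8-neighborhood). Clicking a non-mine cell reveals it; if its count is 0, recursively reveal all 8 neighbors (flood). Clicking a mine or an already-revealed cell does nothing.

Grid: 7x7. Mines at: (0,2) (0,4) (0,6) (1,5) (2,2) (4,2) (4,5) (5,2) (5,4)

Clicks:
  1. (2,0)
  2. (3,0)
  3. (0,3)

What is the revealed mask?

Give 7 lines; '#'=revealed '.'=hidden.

Answer: ##.#...
##.....
##.....
##.....
##.....
##.....
##.....

Derivation:
Click 1 (2,0) count=0: revealed 14 new [(0,0) (0,1) (1,0) (1,1) (2,0) (2,1) (3,0) (3,1) (4,0) (4,1) (5,0) (5,1) (6,0) (6,1)] -> total=14
Click 2 (3,0) count=0: revealed 0 new [(none)] -> total=14
Click 3 (0,3) count=2: revealed 1 new [(0,3)] -> total=15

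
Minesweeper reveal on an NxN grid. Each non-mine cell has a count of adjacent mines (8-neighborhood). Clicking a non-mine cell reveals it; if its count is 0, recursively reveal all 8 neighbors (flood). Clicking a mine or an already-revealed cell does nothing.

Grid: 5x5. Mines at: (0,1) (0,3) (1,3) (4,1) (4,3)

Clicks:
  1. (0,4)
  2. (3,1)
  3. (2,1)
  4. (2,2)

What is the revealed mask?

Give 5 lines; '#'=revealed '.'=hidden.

Answer: ....#
###..
###..
###..
.....

Derivation:
Click 1 (0,4) count=2: revealed 1 new [(0,4)] -> total=1
Click 2 (3,1) count=1: revealed 1 new [(3,1)] -> total=2
Click 3 (2,1) count=0: revealed 8 new [(1,0) (1,1) (1,2) (2,0) (2,1) (2,2) (3,0) (3,2)] -> total=10
Click 4 (2,2) count=1: revealed 0 new [(none)] -> total=10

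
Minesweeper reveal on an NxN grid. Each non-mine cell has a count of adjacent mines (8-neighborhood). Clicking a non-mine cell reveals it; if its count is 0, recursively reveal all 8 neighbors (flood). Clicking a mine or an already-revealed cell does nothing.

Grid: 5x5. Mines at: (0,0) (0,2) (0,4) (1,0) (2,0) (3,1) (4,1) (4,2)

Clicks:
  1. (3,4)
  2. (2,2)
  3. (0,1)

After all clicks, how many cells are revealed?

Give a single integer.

Click 1 (3,4) count=0: revealed 11 new [(1,2) (1,3) (1,4) (2,2) (2,3) (2,4) (3,2) (3,3) (3,4) (4,3) (4,4)] -> total=11
Click 2 (2,2) count=1: revealed 0 new [(none)] -> total=11
Click 3 (0,1) count=3: revealed 1 new [(0,1)] -> total=12

Answer: 12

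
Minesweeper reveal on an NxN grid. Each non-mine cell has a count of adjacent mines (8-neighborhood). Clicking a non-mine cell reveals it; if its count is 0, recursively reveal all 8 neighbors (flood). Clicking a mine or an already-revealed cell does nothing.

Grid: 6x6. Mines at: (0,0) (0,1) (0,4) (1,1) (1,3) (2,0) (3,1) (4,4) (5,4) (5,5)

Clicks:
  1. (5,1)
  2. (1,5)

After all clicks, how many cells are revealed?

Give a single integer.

Answer: 9

Derivation:
Click 1 (5,1) count=0: revealed 8 new [(4,0) (4,1) (4,2) (4,3) (5,0) (5,1) (5,2) (5,3)] -> total=8
Click 2 (1,5) count=1: revealed 1 new [(1,5)] -> total=9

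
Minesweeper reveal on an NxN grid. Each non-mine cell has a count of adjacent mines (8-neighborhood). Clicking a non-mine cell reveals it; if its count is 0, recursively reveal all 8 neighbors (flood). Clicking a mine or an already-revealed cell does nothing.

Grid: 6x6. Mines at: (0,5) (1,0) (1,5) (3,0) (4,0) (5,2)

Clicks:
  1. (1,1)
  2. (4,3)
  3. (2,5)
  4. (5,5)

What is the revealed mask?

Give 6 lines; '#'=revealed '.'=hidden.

Click 1 (1,1) count=1: revealed 1 new [(1,1)] -> total=1
Click 2 (4,3) count=1: revealed 1 new [(4,3)] -> total=2
Click 3 (2,5) count=1: revealed 1 new [(2,5)] -> total=3
Click 4 (5,5) count=0: revealed 23 new [(0,1) (0,2) (0,3) (0,4) (1,2) (1,3) (1,4) (2,1) (2,2) (2,3) (2,4) (3,1) (3,2) (3,3) (3,4) (3,5) (4,1) (4,2) (4,4) (4,5) (5,3) (5,4) (5,5)] -> total=26

Answer: .####.
.####.
.#####
.#####
.#####
...###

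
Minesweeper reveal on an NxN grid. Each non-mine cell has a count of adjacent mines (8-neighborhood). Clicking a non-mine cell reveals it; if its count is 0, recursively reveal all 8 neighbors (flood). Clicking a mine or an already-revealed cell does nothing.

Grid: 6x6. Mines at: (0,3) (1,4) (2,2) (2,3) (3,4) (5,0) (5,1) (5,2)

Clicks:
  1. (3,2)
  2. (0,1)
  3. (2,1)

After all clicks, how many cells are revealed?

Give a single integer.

Answer: 13

Derivation:
Click 1 (3,2) count=2: revealed 1 new [(3,2)] -> total=1
Click 2 (0,1) count=0: revealed 12 new [(0,0) (0,1) (0,2) (1,0) (1,1) (1,2) (2,0) (2,1) (3,0) (3,1) (4,0) (4,1)] -> total=13
Click 3 (2,1) count=1: revealed 0 new [(none)] -> total=13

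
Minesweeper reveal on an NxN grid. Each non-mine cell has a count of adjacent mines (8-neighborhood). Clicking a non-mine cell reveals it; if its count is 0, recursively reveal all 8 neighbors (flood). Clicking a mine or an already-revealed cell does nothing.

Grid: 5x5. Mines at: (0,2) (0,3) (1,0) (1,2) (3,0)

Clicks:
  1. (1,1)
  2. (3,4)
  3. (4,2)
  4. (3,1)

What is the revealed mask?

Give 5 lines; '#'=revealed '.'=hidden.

Answer: .....
.#.##
.####
.####
.####

Derivation:
Click 1 (1,1) count=3: revealed 1 new [(1,1)] -> total=1
Click 2 (3,4) count=0: revealed 14 new [(1,3) (1,4) (2,1) (2,2) (2,3) (2,4) (3,1) (3,2) (3,3) (3,4) (4,1) (4,2) (4,3) (4,4)] -> total=15
Click 3 (4,2) count=0: revealed 0 new [(none)] -> total=15
Click 4 (3,1) count=1: revealed 0 new [(none)] -> total=15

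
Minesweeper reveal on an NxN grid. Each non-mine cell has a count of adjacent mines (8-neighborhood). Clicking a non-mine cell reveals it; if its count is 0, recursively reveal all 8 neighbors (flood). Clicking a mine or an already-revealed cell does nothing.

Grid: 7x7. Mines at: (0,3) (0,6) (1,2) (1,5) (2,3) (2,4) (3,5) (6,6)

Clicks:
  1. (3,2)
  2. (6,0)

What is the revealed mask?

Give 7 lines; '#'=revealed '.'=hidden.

Click 1 (3,2) count=1: revealed 1 new [(3,2)] -> total=1
Click 2 (6,0) count=0: revealed 29 new [(0,0) (0,1) (1,0) (1,1) (2,0) (2,1) (2,2) (3,0) (3,1) (3,3) (3,4) (4,0) (4,1) (4,2) (4,3) (4,4) (4,5) (5,0) (5,1) (5,2) (5,3) (5,4) (5,5) (6,0) (6,1) (6,2) (6,3) (6,4) (6,5)] -> total=30

Answer: ##.....
##.....
###....
#####..
######.
######.
######.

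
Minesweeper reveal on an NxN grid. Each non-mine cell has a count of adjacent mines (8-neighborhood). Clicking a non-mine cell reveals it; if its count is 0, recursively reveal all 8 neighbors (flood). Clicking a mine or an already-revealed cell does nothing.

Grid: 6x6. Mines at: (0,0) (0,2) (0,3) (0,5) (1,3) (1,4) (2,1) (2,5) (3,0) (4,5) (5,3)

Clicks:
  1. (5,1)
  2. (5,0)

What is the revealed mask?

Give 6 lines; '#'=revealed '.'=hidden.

Click 1 (5,1) count=0: revealed 6 new [(4,0) (4,1) (4,2) (5,0) (5,1) (5,2)] -> total=6
Click 2 (5,0) count=0: revealed 0 new [(none)] -> total=6

Answer: ......
......
......
......
###...
###...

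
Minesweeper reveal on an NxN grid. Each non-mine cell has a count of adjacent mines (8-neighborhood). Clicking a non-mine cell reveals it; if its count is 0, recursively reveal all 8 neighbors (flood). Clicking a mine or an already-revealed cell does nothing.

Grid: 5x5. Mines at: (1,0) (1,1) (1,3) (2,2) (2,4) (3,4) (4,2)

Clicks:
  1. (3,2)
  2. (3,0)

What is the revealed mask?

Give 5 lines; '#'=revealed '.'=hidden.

Answer: .....
.....
##...
###..
##...

Derivation:
Click 1 (3,2) count=2: revealed 1 new [(3,2)] -> total=1
Click 2 (3,0) count=0: revealed 6 new [(2,0) (2,1) (3,0) (3,1) (4,0) (4,1)] -> total=7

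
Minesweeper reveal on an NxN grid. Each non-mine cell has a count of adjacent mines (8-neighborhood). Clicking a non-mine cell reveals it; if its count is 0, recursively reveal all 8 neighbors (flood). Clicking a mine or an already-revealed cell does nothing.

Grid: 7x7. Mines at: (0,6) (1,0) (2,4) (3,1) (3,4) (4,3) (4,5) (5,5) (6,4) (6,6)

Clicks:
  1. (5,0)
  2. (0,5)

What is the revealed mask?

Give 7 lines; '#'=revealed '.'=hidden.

Click 1 (5,0) count=0: revealed 11 new [(4,0) (4,1) (4,2) (5,0) (5,1) (5,2) (5,3) (6,0) (6,1) (6,2) (6,3)] -> total=11
Click 2 (0,5) count=1: revealed 1 new [(0,5)] -> total=12

Answer: .....#.
.......
.......
.......
###....
####...
####...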